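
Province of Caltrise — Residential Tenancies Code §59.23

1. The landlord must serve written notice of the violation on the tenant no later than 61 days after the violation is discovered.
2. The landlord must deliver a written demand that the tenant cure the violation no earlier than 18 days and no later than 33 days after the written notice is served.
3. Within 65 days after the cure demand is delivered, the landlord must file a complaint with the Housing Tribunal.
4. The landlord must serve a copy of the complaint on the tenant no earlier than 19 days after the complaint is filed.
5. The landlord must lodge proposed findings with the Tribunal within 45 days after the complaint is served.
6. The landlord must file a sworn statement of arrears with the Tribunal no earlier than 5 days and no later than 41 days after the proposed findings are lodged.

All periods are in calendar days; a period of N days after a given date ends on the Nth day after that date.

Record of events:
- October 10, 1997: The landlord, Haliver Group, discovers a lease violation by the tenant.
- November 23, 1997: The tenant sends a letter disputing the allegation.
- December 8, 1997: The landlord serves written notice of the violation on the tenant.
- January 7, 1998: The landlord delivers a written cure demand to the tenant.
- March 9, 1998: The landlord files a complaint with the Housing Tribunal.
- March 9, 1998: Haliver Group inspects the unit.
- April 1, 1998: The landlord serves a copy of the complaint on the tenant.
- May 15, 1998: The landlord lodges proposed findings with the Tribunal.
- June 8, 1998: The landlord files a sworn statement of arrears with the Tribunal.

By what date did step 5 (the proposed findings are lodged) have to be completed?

May 16, 1998

Step 5 runs from April 1, 1998, when the complaint is served. 45 days after April 1, 1998 is May 16, 1998.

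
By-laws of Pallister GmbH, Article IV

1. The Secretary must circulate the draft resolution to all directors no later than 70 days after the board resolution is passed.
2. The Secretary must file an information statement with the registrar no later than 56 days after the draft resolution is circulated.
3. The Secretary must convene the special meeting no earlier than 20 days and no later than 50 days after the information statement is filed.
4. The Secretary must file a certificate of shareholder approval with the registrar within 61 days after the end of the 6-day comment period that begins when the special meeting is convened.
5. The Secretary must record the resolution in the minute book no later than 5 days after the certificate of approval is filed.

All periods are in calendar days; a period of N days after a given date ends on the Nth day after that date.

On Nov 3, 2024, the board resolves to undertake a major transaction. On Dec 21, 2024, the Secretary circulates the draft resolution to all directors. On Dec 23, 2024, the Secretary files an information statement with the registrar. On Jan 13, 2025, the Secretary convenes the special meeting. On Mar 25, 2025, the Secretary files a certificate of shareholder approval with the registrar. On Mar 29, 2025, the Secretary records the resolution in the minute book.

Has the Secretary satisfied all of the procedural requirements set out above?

Step 1 — counting 70 days from Nov 3, 2024 (when the board resolution is passed) gives a deadline of Jan 12, 2025; done Dec 21, 2024 — timely.
Step 2 — counting 56 days from Dec 21, 2024 (when the draft resolution is circulated) gives a deadline of Feb 15, 2025; completed Dec 23, 2024, before the deadline.
Step 3 — 20 and 50 days from Dec 23, 2024 (when the information statement is filed) are Jan 12, 2025 and Feb 11, 2025 respectively; done Jan 13, 2025 — within the window.
Step 4 — counting 61 days from Jan 19, 2025 (end of the 6-day comment period, which began when the special meeting is convened on Jan 13, 2025) gives a deadline of Mar 21, 2025; Mar 25, 2025 misses that deadline by 4 days.
No need to go further; step 4 was not satisfied.

No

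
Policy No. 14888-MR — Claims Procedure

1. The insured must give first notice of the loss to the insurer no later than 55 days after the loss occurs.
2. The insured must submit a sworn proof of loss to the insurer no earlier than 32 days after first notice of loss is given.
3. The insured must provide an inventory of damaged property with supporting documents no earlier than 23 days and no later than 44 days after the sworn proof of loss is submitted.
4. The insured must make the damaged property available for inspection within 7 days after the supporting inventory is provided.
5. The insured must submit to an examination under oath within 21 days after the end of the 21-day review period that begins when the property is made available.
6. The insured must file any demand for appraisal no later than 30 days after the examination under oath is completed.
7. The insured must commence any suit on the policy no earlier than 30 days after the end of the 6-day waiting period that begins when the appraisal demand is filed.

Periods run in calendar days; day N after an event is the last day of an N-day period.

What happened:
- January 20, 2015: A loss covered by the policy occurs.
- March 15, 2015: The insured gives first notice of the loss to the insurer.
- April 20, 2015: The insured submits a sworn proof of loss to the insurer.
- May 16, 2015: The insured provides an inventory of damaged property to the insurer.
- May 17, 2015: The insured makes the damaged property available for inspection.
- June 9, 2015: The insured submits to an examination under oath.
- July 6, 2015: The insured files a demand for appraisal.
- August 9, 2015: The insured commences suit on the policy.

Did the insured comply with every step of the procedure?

No

(1) due by January 20, 2015 + 55 days = March 16, 2015; March 15, 2015 is within that limit.
(2) permitted from March 15, 2015 + 32 days = April 16, 2015 onward; done April 20, 2015 — permitted.
(3) the permitted window runs from April 20, 2015 + 23 = May 13, 2015 to April 20, 2015 + 44 = June 3, 2015; May 16, 2015 falls inside that range.
(4) due by May 16, 2015 + 7 days = May 23, 2015; May 17, 2015 is within that limit.
(5) due by June 7, 2015 + 21 days = June 28, 2015; completed June 9, 2015, before the deadline.
(6) due by June 9, 2015 + 30 days = July 9, 2015; July 6, 2015 is within that limit.
(7) permitted from July 12, 2015 + 30 days = August 11, 2015 onward; August 9, 2015 is 2 days before the earliest permitted date.
The procedure was therefore not followed at step 7.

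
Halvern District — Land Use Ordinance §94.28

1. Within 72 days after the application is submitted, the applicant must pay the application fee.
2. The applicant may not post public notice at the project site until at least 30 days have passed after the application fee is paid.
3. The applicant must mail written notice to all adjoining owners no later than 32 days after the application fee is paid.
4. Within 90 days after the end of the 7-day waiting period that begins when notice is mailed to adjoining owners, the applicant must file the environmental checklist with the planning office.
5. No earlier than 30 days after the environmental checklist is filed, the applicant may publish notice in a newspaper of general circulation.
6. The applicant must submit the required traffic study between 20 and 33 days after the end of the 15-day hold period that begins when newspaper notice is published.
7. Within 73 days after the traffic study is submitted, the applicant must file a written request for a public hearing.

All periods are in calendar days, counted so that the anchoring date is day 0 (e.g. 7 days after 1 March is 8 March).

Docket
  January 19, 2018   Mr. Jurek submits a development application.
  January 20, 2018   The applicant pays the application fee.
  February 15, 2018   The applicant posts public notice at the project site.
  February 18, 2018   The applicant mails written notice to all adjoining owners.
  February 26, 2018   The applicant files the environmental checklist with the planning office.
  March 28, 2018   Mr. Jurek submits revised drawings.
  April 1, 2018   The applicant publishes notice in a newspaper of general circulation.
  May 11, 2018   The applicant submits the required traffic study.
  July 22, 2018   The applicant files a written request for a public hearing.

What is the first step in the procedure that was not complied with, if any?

Step 2

Step 1: 72 days after January 19, 2018 (when the application is submitted) is April 1, 2018; January 20, 2018 is within that limit.
Step 2: the earliest permitted date is 30 days after January 20, 2018 (when the application fee is paid), i.e. February 19, 2018; done February 15, 2018 — 4 days too early.
The procedure was therefore not followed at step 2.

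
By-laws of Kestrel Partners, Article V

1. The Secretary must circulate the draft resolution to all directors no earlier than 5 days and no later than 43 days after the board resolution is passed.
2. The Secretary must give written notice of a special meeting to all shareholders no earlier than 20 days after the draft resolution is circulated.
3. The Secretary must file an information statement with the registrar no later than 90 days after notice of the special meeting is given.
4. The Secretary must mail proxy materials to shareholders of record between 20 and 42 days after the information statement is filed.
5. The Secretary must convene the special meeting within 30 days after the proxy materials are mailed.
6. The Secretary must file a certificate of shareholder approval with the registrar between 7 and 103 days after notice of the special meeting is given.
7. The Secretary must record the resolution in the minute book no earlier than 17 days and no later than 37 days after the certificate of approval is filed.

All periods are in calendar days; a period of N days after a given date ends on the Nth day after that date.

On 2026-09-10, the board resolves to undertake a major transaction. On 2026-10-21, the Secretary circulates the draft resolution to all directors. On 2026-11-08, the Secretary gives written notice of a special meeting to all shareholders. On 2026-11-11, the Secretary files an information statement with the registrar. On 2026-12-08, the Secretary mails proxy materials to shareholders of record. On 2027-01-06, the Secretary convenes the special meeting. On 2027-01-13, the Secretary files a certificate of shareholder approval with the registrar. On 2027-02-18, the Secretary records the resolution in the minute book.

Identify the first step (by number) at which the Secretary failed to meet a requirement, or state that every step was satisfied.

Step 2

Step 1 — 5 and 43 days from 2026-09-10 (when the board resolution is passed) are 2026-09-15 and 2026-10-23 respectively; done 2026-10-21, which is between those dates.
Step 2 — must wait 20 days from 2026-10-21 (when the draft resolution is circulated), so not before 2026-11-10; acted on 2026-11-08, 2 days prematurely.
That is the first point of non-compliance.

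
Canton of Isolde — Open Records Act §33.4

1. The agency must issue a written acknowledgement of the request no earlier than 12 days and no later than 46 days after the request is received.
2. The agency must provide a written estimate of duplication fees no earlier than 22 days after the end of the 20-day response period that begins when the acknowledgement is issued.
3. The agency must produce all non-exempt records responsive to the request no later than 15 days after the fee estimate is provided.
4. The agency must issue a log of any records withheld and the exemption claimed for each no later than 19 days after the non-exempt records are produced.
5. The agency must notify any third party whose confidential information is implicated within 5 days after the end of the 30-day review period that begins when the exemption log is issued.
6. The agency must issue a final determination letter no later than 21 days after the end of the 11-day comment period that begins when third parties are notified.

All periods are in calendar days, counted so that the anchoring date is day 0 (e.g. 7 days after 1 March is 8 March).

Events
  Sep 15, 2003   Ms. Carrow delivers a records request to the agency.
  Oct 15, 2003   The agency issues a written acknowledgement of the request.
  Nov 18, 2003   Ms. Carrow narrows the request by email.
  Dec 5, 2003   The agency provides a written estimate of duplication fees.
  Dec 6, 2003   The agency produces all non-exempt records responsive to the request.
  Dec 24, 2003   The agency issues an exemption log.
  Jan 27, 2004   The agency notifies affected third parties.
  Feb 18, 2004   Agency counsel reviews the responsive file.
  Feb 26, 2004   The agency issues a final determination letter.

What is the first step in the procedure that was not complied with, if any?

Step 1 — 12 and 46 days from Sep 15, 2003 (when the request is received) are Sep 27, 2003 and Oct 31, 2003 respectively; Oct 15, 2003 falls inside that range.
Step 2 — must wait 22 days from Nov 4, 2003 (end of the 20-day response period, which began when the acknowledgement is issued on Oct 15, 2003), so not before Nov 26, 2003; done Dec 5, 2003, after the minimum wait.
Step 3 — counting 15 days from Dec 5, 2003 (when the fee estimate is provided) gives a deadline of Dec 20, 2003; Dec 6, 2003 is within that limit.
Step 4 — counting 19 days from Dec 6, 2003 (when the non-exempt records are produced) gives a deadline of Dec 25, 2003; completed Dec 24, 2003, before the deadline.
Step 5 — counting 5 days from Jan 23, 2004 (end of the 30-day review period, which began when the exemption log is issued on Dec 24, 2003) gives a deadline of Jan 28, 2004; completed Jan 27, 2004, before the deadline.
Step 6 — counting 21 days from Feb 7, 2004 (end of the 11-day comment period, which began when third parties are notified on Jan 27, 2004) gives a deadline of Feb 28, 2004; Feb 26, 2004 is within that limit.

None — every step was satisfied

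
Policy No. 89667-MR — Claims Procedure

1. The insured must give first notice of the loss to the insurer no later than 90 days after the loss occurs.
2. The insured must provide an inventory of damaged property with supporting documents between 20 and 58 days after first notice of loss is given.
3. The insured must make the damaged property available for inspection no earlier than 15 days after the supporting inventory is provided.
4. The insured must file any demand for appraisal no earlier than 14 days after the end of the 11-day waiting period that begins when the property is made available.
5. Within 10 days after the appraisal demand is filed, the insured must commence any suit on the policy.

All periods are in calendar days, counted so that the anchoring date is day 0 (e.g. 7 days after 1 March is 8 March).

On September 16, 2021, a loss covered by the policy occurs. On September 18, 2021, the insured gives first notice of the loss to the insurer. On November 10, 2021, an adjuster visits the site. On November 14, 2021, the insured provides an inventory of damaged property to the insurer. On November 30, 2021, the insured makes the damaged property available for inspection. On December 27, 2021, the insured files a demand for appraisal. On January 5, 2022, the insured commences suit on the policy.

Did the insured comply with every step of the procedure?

Step 1 — counting 90 days from September 16, 2021 (when the loss occurs) gives a deadline of December 15, 2021; done September 18, 2021 — timely.
Step 2 — 20 and 58 days from September 18, 2021 (when first notice of loss is given) are October 8, 2021 and November 15, 2021 respectively; done November 14, 2021 — within the window.
Step 3 — must wait 15 days from November 14, 2021 (when the supporting inventory is provided), so not before November 29, 2021; done November 30, 2021, after the minimum wait.
Step 4 — must wait 14 days from December 11, 2021 (end of the 11-day waiting period, which began when the property is made available on November 30, 2021), so not before December 25, 2021; done December 27, 2021 — permitted.
Step 5 — counting 10 days from December 27, 2021 (when the appraisal demand is filed) gives a deadline of January 6, 2022; done January 5, 2022 — timely.

Yes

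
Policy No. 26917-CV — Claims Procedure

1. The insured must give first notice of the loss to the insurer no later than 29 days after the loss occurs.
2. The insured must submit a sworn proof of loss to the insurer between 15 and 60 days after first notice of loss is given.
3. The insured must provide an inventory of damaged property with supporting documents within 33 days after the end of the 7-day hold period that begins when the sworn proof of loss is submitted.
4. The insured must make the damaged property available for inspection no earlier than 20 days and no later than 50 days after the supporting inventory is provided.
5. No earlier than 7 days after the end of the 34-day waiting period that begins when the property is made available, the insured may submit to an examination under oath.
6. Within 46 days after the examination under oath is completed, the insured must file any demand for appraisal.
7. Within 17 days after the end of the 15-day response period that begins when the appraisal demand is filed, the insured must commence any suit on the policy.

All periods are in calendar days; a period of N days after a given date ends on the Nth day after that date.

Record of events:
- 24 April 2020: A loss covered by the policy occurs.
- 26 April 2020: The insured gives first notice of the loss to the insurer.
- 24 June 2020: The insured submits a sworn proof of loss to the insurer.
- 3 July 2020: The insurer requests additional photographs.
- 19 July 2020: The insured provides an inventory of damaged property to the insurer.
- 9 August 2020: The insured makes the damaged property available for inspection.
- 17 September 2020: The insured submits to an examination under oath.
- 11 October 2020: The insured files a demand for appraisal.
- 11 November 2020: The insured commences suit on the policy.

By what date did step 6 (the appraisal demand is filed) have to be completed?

2 November 2020

Step 6 runs from 17 September 2020, when the examination under oath is completed. 46 days after 17 September 2020 is 2 November 2020.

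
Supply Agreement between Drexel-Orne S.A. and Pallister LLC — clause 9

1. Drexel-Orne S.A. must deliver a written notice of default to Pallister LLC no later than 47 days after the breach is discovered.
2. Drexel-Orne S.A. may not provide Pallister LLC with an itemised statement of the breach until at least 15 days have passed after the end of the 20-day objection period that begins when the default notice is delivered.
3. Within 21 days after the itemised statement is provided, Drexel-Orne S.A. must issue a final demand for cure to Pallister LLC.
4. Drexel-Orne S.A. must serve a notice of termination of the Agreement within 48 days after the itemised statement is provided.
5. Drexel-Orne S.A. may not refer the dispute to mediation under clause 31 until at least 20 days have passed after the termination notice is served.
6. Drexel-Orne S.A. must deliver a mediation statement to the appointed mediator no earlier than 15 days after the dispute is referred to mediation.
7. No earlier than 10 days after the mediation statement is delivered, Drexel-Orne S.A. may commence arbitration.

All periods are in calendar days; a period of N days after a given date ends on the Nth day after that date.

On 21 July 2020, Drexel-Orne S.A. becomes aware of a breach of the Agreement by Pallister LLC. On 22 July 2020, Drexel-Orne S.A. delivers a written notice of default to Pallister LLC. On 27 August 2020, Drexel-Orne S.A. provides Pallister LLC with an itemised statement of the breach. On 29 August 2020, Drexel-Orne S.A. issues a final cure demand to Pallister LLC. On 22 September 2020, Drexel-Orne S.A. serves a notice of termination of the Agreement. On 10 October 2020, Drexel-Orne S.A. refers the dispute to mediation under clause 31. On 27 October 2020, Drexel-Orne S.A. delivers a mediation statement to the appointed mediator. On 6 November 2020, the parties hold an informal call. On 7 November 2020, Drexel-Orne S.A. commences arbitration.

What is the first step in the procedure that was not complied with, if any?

Step 5

Step 1: 47 days after 21 July 2020 (when the breach is discovered) is 6 September 2020; done 22 July 2020 — timely.
Step 2: the earliest permitted date is 15 days after 11 August 2020 (end of the 20-day objection period, which began when the default notice is delivered on 22 July 2020), i.e. 26 August 2020; done 27 August 2020, after the minimum wait.
Step 3: 21 days after 27 August 2020 (when the itemised statement is provided) is 17 September 2020; completed 29 August 2020, before the deadline.
Step 4: 48 days after 27 August 2020 (when the itemised statement is provided) is 14 October 2020; completed 22 September 2020, before the deadline.
Step 5: the earliest permitted date is 20 days after 22 September 2020 (when the termination notice is served), i.e. 12 October 2020; 10 October 2020 is 2 days before the earliest permitted date.
The analysis stops there.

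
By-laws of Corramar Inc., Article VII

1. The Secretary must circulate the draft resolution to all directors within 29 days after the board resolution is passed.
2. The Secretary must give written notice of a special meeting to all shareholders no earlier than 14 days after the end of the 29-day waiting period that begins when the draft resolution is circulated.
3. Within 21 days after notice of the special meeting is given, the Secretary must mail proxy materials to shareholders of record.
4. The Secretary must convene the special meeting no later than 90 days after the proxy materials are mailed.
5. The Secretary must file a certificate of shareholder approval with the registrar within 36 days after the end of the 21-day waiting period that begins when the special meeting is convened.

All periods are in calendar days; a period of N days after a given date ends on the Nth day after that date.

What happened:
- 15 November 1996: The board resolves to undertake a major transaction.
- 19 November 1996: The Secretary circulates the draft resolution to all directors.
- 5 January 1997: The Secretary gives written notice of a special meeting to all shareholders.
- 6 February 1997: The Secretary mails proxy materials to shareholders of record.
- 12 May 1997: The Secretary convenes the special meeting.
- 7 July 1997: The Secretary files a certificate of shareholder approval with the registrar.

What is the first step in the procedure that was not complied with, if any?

(1) due by 15 November 1996 + 29 days = 14 December 1996; 19 November 1996 is within that limit.
(2) permitted from 18 December 1996 + 14 days = 1 January 1997 onward; done 5 January 1997 — permitted.
(3) due by 5 January 1997 + 21 days = 26 January 1997; done 6 February 1997 — 11 days late.
Later steps need not be reached.

Step 3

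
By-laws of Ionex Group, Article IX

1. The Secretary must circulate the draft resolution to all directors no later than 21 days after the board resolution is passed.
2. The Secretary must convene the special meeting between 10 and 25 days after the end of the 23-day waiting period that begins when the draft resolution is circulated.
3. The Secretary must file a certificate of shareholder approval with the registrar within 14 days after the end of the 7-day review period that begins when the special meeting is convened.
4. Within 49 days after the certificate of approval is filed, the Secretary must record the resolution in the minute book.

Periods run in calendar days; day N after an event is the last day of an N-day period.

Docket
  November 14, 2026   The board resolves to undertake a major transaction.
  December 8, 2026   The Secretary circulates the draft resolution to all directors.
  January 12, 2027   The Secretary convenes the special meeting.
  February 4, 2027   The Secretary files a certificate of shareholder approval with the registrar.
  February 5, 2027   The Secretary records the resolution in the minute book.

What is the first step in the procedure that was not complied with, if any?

(1) due by November 14, 2026 + 21 days = December 5, 2026; done December 8, 2026 — 3 days late.

Step 1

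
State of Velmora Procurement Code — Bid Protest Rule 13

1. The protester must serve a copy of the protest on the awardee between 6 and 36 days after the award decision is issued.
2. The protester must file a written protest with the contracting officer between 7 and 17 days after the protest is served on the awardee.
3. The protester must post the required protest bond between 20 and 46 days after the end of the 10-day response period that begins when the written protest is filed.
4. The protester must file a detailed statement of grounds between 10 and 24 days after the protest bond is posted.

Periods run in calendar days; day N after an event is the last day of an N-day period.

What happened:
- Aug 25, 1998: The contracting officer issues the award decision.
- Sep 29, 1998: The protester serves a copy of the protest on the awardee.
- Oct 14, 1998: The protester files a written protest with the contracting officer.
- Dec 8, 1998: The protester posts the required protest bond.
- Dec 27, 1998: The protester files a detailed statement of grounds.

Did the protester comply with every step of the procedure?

Yes

(1) the permitted window runs from Aug 25, 1998 + 6 = Aug 31, 1998 to Aug 25, 1998 + 36 = Sep 30, 1998; Sep 29, 1998 falls inside that range.
(2) the permitted window runs from Sep 29, 1998 + 7 = Oct 6, 1998 to Sep 29, 1998 + 17 = Oct 16, 1998; done Oct 14, 1998 — within the window.
(3) the permitted window runs from Oct 24, 1998 + 20 = Nov 13, 1998 to Oct 24, 1998 + 46 = Dec 9, 1998; Dec 8, 1998 falls inside that range.
(4) the permitted window runs from Dec 8, 1998 + 10 = Dec 18, 1998 to Dec 8, 1998 + 24 = Jan 1, 1999; Dec 27, 1998 falls inside that range.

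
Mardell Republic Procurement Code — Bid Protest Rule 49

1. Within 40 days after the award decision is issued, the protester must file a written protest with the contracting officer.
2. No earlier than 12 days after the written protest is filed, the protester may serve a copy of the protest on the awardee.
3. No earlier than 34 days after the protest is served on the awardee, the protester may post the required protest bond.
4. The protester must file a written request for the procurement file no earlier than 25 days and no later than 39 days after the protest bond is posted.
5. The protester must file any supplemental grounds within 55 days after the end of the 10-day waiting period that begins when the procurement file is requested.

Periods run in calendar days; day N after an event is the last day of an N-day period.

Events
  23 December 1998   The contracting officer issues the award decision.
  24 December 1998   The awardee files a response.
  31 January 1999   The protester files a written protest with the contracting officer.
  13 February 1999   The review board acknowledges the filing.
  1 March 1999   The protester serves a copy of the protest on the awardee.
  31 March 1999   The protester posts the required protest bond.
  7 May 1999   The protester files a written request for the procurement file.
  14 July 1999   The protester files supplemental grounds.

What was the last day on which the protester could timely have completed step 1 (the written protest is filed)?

1 February 1999

Step 1 runs from 23 December 1998, when the award decision is issued. 40 days after 23 December 1998 is 1 February 1999.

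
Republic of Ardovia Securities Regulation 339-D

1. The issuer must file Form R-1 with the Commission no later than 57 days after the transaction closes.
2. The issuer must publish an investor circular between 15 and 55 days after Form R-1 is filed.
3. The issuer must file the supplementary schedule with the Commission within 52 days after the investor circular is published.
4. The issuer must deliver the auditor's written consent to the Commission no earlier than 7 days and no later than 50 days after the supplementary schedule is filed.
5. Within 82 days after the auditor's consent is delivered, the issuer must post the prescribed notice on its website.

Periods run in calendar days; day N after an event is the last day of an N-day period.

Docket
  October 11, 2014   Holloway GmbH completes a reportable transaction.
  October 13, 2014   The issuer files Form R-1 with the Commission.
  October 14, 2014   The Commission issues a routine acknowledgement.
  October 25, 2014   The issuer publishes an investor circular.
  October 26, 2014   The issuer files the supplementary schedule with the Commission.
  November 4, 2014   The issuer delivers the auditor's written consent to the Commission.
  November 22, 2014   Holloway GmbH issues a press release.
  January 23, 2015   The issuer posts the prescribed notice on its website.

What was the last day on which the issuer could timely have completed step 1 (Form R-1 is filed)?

December 7, 2014

Step 1 runs from October 11, 2014, when the transaction closes. 57 days after October 11, 2014 is December 7, 2014.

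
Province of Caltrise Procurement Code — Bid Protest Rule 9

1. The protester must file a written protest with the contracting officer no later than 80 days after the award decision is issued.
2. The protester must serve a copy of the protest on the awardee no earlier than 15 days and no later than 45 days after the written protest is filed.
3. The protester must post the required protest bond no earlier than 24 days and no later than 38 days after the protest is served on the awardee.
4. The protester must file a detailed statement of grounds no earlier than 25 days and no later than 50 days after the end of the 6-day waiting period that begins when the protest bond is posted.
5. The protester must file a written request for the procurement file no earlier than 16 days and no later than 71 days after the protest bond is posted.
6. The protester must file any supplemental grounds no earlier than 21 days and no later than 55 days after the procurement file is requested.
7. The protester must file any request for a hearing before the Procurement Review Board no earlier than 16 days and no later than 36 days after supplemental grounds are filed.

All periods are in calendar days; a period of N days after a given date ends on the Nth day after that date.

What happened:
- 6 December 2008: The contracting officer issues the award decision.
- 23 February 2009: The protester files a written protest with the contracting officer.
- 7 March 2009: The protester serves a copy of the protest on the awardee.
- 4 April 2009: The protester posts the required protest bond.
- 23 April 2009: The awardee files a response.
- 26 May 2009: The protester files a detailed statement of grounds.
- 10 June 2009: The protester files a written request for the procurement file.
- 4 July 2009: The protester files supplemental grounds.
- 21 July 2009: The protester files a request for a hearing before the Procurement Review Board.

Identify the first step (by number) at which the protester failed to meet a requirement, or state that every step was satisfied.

(1) due by 6 December 2008 + 80 days = 24 February 2009; completed 23 February 2009, before the deadline.
(2) the permitted window runs from 23 February 2009 + 15 = 10 March 2009 to 23 February 2009 + 45 = 9 April 2009; done 7 March 2009 — 3 days before the window opened.

Step 2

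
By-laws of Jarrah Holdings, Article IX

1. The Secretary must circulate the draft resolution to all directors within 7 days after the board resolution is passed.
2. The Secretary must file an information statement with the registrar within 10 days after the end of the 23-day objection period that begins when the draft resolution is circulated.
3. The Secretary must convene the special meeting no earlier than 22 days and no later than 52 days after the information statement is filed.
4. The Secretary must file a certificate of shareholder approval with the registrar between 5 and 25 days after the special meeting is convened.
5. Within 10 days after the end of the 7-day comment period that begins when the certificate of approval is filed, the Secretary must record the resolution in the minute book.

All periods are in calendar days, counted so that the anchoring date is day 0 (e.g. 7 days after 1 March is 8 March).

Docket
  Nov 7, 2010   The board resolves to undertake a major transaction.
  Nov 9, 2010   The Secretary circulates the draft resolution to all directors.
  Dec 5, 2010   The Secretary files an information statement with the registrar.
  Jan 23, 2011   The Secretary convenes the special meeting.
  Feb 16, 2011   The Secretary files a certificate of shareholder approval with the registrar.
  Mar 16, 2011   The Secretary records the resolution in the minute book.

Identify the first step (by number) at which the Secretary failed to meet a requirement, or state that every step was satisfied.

Step 5

Step 1: 7 days after Nov 7, 2010 (when the board resolution is passed) is Nov 14, 2010; completed Nov 9, 2010, before the deadline.
Step 2: 10 days after Dec 2, 2010 (end of the 23-day objection period, which began when the draft resolution is circulated on Nov 9, 2010) is Dec 12, 2010; done Dec 5, 2010 — timely.
Step 3: the window is 22–52 days after Dec 5, 2010 (when the information statement is filed), so Dec 27, 2010 through Jan 26, 2011; done Jan 23, 2011 — within the window.
Step 4: the window is 5–25 days after Jan 23, 2011 (when the special meeting is convened), so Jan 28, 2011 through Feb 17, 2011; Feb 16, 2011 falls inside that range.
Step 5: 10 days after Feb 23, 2011 (end of the 7-day comment period, which began when the certificate of approval is filed on Feb 16, 2011) is Mar 5, 2011; not done until Mar 16, 2011, 11 days after the deadline.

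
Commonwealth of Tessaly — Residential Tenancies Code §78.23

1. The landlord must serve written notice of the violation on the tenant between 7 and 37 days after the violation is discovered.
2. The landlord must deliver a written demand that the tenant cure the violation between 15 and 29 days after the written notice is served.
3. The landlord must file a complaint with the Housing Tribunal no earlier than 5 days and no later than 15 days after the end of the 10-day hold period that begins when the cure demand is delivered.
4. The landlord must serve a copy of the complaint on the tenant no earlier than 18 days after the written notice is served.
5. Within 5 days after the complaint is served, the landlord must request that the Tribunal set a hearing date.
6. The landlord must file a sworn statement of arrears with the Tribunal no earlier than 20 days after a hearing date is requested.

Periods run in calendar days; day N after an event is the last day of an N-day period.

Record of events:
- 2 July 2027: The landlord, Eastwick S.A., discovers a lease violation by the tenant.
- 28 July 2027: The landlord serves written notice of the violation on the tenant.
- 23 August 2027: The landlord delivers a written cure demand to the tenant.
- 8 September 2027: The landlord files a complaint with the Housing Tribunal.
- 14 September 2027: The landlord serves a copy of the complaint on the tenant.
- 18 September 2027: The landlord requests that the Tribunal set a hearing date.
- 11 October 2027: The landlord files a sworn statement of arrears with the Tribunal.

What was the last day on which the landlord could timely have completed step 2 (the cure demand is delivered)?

Step 2 runs from 28 July 2027, when the written notice is served. The window is 15–29 days after 28 July 2027; it closes on 26 August 2027.

26 August 2027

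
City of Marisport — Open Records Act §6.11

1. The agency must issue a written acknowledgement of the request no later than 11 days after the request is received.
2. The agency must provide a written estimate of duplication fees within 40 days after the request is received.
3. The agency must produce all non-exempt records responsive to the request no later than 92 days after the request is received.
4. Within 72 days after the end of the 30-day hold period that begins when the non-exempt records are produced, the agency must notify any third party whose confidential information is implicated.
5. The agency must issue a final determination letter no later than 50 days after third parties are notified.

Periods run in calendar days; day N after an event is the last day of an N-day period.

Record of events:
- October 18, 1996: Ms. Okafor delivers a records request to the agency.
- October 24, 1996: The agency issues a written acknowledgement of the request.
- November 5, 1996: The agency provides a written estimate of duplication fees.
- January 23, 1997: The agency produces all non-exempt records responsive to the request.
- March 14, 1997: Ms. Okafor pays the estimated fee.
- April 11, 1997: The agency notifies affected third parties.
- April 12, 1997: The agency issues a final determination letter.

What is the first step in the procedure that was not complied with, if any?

Step 3

Step 1 — counting 11 days from October 18, 1996 (when the request is received) gives a deadline of October 29, 1996; done October 24, 1996 — timely.
Step 2 — counting 40 days from October 18, 1996 (when the request is received) gives a deadline of November 27, 1996; November 5, 1996 is within that limit.
Step 3 — counting 92 days from October 18, 1996 (when the request is received) gives a deadline of January 18, 1997; January 23, 1997 misses that deadline by 5 days.
Later steps need not be reached.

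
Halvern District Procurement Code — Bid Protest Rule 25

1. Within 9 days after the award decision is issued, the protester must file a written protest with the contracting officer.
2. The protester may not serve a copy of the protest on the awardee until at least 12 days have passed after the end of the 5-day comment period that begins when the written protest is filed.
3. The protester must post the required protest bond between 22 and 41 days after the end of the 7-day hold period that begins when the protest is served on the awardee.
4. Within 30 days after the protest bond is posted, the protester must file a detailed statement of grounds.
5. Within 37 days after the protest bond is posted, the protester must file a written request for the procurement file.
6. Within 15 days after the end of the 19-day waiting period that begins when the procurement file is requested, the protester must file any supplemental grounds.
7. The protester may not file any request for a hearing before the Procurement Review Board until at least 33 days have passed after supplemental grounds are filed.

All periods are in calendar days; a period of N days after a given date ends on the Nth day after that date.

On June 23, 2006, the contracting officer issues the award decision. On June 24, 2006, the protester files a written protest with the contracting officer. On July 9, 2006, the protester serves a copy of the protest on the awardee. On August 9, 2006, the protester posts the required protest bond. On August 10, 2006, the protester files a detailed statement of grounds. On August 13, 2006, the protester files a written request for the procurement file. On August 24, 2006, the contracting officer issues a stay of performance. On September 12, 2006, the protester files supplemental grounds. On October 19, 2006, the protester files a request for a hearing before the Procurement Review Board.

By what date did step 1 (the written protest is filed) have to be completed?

Step 1 runs from June 23, 2006, when the award decision is issued. 9 days after June 23, 2006 is July 2, 2006.

July 2, 2006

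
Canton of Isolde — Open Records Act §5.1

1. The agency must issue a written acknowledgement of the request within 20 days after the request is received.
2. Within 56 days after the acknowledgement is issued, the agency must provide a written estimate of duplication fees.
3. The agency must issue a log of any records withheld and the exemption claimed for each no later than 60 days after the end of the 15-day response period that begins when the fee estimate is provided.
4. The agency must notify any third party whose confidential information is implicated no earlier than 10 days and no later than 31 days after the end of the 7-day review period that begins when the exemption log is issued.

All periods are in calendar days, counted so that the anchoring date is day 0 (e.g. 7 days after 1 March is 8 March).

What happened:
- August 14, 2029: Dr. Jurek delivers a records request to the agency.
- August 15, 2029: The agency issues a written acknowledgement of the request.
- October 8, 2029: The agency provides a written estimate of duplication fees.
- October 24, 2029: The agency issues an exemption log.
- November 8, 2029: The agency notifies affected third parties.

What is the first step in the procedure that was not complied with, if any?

Step 4

(1) due by August 14, 2029 + 20 days = September 3, 2029; completed August 15, 2029, before the deadline.
(2) due by August 15, 2029 + 56 days = October 10, 2029; completed October 8, 2029, before the deadline.
(3) due by October 23, 2029 + 60 days = December 22, 2029; October 24, 2029 is within that limit.
(4) the permitted window runs from October 31, 2029 + 10 = November 10, 2029 to October 31, 2029 + 31 = December 1, 2029; November 8, 2029 is 2 days too early.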